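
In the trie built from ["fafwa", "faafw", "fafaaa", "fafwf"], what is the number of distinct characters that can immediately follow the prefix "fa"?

The children of the "fa" node are the distinct next characters among strings starting with "fa".
Characters that immediately follow "fa" among the stored strings: {a, f}.
That node has 2 child edges.

2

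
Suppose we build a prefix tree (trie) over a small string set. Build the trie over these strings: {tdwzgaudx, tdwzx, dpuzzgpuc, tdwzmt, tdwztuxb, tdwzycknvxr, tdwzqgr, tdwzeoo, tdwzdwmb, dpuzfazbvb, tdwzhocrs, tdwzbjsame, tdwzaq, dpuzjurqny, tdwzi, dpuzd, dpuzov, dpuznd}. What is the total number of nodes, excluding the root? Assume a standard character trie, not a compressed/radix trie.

73

Trace insertions, counting only characters that open a new branch:
  "tdwzgaudx" → 9 new (t, d, w, z, g, a, u, d, x)
  "tdwzx" → prefix "tdwz" already present; 1 new (x)
  "dpuzzgpuc" → 9 new (d, p, u, z, z, g, p, u, c)
  "tdwzmt" → prefix "tdwz" already present; 2 new (m, t)
  "tdwztuxb" → prefix "tdwz" already present; 4 new (t, u, x, b)
  "tdwzycknvxr" → prefix "tdwz" already present; 7 new (y, c, k, n, v, x, r)
  "tdwzqgr" → prefix "tdwz" already present; 3 new (q, g, r)
  "tdwzeoo" → prefix "tdwz" already present; 3 new (e, o, o)
  "tdwzdwmb" → prefix "tdwz" already present; 4 new (d, w, m, b)
  "dpuzfazbvb" → prefix "dpuz" already present; 6 new (f, a, z, b, v, b)
  "tdwzhocrs" → prefix "tdwz" already present; 5 new (h, o, c, r, s)
  "tdwzbjsame" → prefix "tdwz" already present; 6 new (b, j, s, a, m, e)
  "tdwzaq" → prefix "tdwz" already present; 2 new (a, q)
  "dpuzjurqny" → prefix "dpuz" already present; 6 new (j, u, r, q, n, y)
  "tdwzi" → prefix "tdwz" already present; 1 new (i)
  "dpuzd" → prefix "dpuz" already present; 1 new (d)
  "dpuzov" → prefix "dpuz" already present; 2 new (o, v)
  "dpuznd" → prefix "dpuz" already present; 2 new (n, d)
Total nodes = 9 + 1 + 9 + 2 + 4 + 7 + 3 + 3 + 4 + 6 + 5 + 6 + 2 + 6 + 1 + 1 + 2 + 2 = 73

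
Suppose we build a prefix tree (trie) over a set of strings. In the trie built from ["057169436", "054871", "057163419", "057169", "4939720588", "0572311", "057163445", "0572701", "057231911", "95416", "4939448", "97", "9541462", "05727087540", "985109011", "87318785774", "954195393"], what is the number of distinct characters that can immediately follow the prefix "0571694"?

1

Walk "0571694" from the root, arriving at one node.
Characters that immediately follow "0571694" among the stored strings: {3}.
That node has 1 child edge.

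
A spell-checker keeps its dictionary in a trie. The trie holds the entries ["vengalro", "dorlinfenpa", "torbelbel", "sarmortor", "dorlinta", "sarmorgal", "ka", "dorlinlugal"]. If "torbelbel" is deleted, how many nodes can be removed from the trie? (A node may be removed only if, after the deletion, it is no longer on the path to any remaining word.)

A node on "torbelbel"'s path can go only if nothing else ends at it or branches off below it.
No other word shares any prefix with "torbelbel", so all 9 of its nodes go.
Nodes removed: 9

9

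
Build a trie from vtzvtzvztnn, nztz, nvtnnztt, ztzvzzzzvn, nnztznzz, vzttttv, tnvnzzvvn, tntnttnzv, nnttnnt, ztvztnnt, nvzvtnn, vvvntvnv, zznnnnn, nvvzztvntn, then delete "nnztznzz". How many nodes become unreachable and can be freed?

6

After clearing the end-marker at "nnztznzz", prune upward until reaching a node still needed by another word.
The suffix "ztznzz" (6 nodes) is used only by "nnztznzz"; the node for "nn" still has the child "t", so pruning stops there.
Nodes removed: 6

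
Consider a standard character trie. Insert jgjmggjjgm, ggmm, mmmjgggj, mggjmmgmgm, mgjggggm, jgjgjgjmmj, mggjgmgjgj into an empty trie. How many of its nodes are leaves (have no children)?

Leaves are exactly the stored words that no other stored word extends.
Those words: "ggmm", "jgjgjgjmmj", "jgjmggjjgm", "mggjgmgjgj", "mggjmmgmgm", "mgjggggm", "mmmjgggj"
Leaf count: 7

7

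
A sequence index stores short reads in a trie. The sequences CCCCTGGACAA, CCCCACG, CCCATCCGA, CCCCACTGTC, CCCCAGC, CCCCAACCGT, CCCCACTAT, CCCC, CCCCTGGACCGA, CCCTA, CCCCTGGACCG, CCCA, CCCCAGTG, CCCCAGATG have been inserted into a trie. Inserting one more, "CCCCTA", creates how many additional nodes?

Walking "CCCCTA" from the root, the first 5 characters ("CCCCT") follow existing edges; "A" is the first miss.
Each of the 1 remaining characters creates one node.

1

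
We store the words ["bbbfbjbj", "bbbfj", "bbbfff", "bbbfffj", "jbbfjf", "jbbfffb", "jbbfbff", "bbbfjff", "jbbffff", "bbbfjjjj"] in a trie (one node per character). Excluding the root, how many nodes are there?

Trace insertions, counting only characters that open a new branch:
  "bbbfbjbj" → 8 new (b, b, b, f, b, j, b, j)
  "bbbfj" → prefix "bbbf" already present; 1 new (j)
  "bbbfff" → prefix "bbbf" already present; 2 new (f, f)
  "bbbfffj" → prefix "bbbfff" already present; 1 new (j)
  "jbbfjf" → 6 new (j, b, b, f, j, f)
  "jbbfffb" → prefix "jbbf" already present; 3 new (f, f, b)
  "jbbfbff" → prefix "jbbf" already present; 3 new (b, f, f)
  "bbbfjff" → prefix "bbbfj" already present; 2 new (f, f)
  "jbbffff" → prefix "jbbfff" already present; 1 new (f)
  "bbbfjjjj" → prefix "bbbfj" already present; 3 new (j, j, j)
Total nodes = 8 + 1 + 2 + 1 + 6 + 3 + 3 + 2 + 1 + 3 = 30

30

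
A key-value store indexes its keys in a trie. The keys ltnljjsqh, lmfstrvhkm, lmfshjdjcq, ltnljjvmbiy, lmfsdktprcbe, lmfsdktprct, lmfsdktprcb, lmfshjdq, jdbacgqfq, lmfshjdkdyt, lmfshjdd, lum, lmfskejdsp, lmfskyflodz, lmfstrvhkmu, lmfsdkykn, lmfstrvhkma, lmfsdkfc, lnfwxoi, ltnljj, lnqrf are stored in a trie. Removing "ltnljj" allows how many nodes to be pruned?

0

Walk "ltnljj" from the leaf back toward the root, removing each node that no remaining word uses.
Every node on "ltnljj" is still needed (e.g. by "ltnljjsqh"), so nothing is freed.
Nodes removed: 0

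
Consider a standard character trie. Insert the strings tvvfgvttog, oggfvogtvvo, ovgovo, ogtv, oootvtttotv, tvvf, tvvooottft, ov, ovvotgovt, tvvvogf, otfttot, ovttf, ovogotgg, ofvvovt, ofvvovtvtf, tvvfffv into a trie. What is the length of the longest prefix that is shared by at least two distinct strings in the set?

The deepest shared node is where two words last agree before diverging.
"ofvvovt" and "ofvvovtvtf" agree on "ofvvovt" (7 characters) before diverging; nothing deeper is shared.
Longest shared-prefix length: 7

7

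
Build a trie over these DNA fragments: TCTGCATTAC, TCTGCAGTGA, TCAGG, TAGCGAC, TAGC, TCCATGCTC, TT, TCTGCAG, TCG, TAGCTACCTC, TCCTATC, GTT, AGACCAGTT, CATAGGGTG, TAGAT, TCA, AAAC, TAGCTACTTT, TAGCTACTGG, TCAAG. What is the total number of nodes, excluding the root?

For each word, the new-node count is its length minus the longest prefix already in the trie:
  "TCTGCATTAC" → 10 new (T, C, T, G, C, A, T, T, A, C)
  "TCTGCAGTGA" → prefix "TCTGCA" already present; 4 new (G, T, G, A)
  "TCAGG" → prefix "TC" already present; 3 new (A, G, G)
  "TAGCGAC" → prefix "T" already present; 6 new (A, G, C, G, A, C)
  "TAGC" → prefix "TAGC" already present; 0 new (none)
  "TCCATGCTC" → prefix "TC" already present; 7 new (C, A, T, G, C, T, C)
  "TT" → prefix "T" already present; 1 new (T)
  "TCTGCAG" → prefix "TCTGCAG" already present; 0 new (none)
  "TCG" → prefix "TC" already present; 1 new (G)
  "TAGCTACCTC" → prefix "TAGC" already present; 6 new (T, A, C, C, T, C)
  "TCCTATC" → prefix "TCC" already present; 4 new (T, A, T, C)
  "GTT" → 3 new (G, T, T)
  "AGACCAGTT" → 9 new (A, G, A, C, C, A, G, T, T)
  "CATAGGGTG" → 9 new (C, A, T, A, G, G, G, T, G)
  "TAGAT" → prefix "TAG" already present; 2 new (A, T)
  "TCA" → prefix "TCA" already present; 0 new (none)
  "AAAC" → prefix "A" already present; 3 new (A, A, C)
  "TAGCTACTTT" → prefix "TAGCTAC" already present; 3 new (T, T, T)
  "TAGCTACTGG" → prefix "TAGCTACT" already present; 2 new (G, G)
  "TCAAG" → prefix "TCA" already present; 2 new (A, G)
Total nodes = 10 + 4 + 3 + 6 + 0 + 7 + 1 + 0 + 1 + 6 + 4 + 3 + 9 + 9 + 2 + 0 + 3 + 3 + 2 + 2 = 75

75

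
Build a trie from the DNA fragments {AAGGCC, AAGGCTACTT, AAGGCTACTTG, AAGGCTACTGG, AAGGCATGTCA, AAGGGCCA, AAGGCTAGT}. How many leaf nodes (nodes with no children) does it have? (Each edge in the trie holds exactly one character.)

6

Leaves are exactly the stored words that no other stored word extends.
Those words: "AAGGCATGTCA", "AAGGCC", "AAGGCTACTGG", "AAGGCTACTTG", "AAGGCTAGT", "AAGGGCCA"
Leaf count: 6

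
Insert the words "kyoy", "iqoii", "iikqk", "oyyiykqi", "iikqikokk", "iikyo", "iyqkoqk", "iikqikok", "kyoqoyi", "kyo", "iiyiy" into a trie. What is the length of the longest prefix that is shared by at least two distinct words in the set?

8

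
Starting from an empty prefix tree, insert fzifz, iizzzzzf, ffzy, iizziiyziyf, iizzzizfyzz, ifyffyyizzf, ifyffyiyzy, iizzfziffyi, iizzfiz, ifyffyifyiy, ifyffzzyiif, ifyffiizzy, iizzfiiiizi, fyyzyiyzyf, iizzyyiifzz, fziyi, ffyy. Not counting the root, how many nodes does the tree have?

For each word, the new-node count is its length minus the longest prefix already in the trie:
  "fzifz" → 5 new (f, z, i, f, z)
  "iizzzzzf" → 8 new (i, i, z, z, z, z, z, f)
  "ffzy" → prefix "f" already present; 3 new (f, z, y)
  "iizziiyziyf" → prefix "iizz" already present; 7 new (i, i, y, z, i, y, f)
  "iizzzizfyzz" → prefix "iizzz" already present; 6 new (i, z, f, y, z, z)
  "ifyffyyizzf" → prefix "i" already present; 10 new (f, y, f, f, y, y, i, z, z, f)
  "ifyffyiyzy" → prefix "ifyffy" already present; 4 new (i, y, z, y)
  "iizzfziffyi" → prefix "iizz" already present; 7 new (f, z, i, f, f, y, i)
  "iizzfiz" → prefix "iizzf" already present; 2 new (i, z)
  "ifyffyifyiy" → prefix "ifyffyi" already present; 4 new (f, y, i, y)
  "ifyffzzyiif" → prefix "ifyff" already present; 6 new (z, z, y, i, i, f)
  "ifyffiizzy" → prefix "ifyff" already present; 5 new (i, i, z, z, y)
  "iizzfiiiizi" → prefix "iizzfi" already present; 5 new (i, i, i, z, i)
  "fyyzyiyzyf" → prefix "f" already present; 9 new (y, y, z, y, i, y, z, y, f)
  "iizzyyiifzz" → prefix "iizz" already present; 7 new (y, y, i, i, f, z, z)
  "fziyi" → prefix "fzi" already present; 2 new (y, i)
  "ffyy" → prefix "ff" already present; 2 new (y, y)
Total nodes = 5 + 8 + 3 + 7 + 6 + 10 + 4 + 7 + 2 + 4 + 6 + 5 + 5 + 9 + 7 + 2 + 2 = 92

92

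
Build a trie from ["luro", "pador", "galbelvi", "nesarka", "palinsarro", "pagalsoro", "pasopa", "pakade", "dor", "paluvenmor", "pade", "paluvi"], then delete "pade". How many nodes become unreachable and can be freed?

1

A node on "pade"'s path can go only if nothing else ends at it or branches off below it.
The suffix "e" (1 node) is used only by "pade"; the node for "pad" still has the child "o", so pruning stops there.
Nodes removed: 1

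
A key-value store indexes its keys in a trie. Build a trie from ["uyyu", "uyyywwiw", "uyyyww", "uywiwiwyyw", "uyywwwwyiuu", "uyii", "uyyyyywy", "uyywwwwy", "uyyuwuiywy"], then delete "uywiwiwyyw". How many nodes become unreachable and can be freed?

A node on "uywiwiwyyw"'s path can go only if nothing else ends at it or branches off below it.
The suffix "wiwiwyyw" (8 nodes) is used only by "uywiwiwyyw"; the node for "uy" still has the child "y", so pruning stops there.
Nodes removed: 8

8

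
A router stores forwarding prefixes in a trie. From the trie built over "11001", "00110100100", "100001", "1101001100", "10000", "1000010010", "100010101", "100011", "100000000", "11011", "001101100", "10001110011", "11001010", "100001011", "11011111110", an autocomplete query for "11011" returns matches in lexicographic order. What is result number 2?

11011111110

Filter for "11011…" and sort: "11011", "11011111110"
The 2nd is 11011111110.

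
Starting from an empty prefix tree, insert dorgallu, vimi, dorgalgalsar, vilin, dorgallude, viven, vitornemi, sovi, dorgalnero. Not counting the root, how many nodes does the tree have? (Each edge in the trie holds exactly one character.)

Count nodes per top-level branch (shared prefixes stored once):
  'd'-branch (dorgalgalsar, dorgallu, dorgallude, dorgalnero): 20 nodes
  's'-branch (sovi): 4 nodes
  'v'-branch (vilin, vimi, vitornemi, viven): 17 nodes
Sum: 41

41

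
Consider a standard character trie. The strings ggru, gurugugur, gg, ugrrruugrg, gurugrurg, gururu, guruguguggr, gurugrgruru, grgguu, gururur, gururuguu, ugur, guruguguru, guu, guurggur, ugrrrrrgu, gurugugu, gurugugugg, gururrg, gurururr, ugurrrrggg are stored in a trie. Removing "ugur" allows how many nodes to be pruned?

A node on "ugur"'s path can go only if nothing else ends at it or branches off below it.
Every node on "ugur" is still needed (e.g. by "ugurrrrggg"), so nothing is freed.
Nodes removed: 0

0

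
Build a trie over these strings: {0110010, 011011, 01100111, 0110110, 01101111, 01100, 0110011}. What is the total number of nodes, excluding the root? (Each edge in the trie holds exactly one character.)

For each word, the new-node count is its length minus the longest prefix already in the trie:
  "0110010" → 7 new (0, 1, 1, 0, 0, 1, 0)
  "011011" → prefix "0110" already present; 2 new (1, 1)
  "01100111" → prefix "011001" already present; 2 new (1, 1)
  "0110110" → prefix "011011" already present; 1 new (0)
  "01101111" → prefix "011011" already present; 2 new (1, 1)
  "01100" → prefix "01100" already present; 0 new (none)
  "0110011" → prefix "0110011" already present; 0 new (none)
Total nodes = 7 + 2 + 2 + 1 + 2 + 0 + 0 = 14

14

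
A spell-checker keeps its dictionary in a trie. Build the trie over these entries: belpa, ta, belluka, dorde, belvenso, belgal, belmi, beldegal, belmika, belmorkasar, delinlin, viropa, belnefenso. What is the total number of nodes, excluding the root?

60

Insert word by word; a character creates a node only if that edge doesn't already exist:
  "belpa" → 5 new (b, e, l, p, a)
  "ta" → 2 new (t, a)
  "belluka" → prefix "bel" already present; 4 new (l, u, k, a)
  "dorde" → 5 new (d, o, r, d, e)
  "belvenso" → prefix "bel" already present; 5 new (v, e, n, s, o)
  "belgal" → prefix "bel" already present; 3 new (g, a, l)
  "belmi" → prefix "bel" already present; 2 new (m, i)
  "beldegal" → prefix "bel" already present; 5 new (d, e, g, a, l)
  "belmika" → prefix "belmi" already present; 2 new (k, a)
  "belmorkasar" → prefix "belm" already present; 7 new (o, r, k, a, s, a, r)
  "delinlin" → prefix "d" already present; 7 new (e, l, i, n, l, i, n)
  "viropa" → 6 new (v, i, r, o, p, a)
  "belnefenso" → prefix "bel" already present; 7 new (n, e, f, e, n, s, o)
Total nodes = 5 + 2 + 4 + 5 + 5 + 3 + 2 + 5 + 2 + 7 + 7 + 6 + 7 = 60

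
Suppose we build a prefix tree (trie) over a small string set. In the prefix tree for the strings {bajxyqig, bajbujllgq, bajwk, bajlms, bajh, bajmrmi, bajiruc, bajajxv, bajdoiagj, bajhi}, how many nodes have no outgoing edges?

Leaves are exactly the stored words that no other stored word extends.
Those words: "bajajxv", "bajbujllgq", "bajdoiagj", "bajhi", "bajiruc", "bajlms", "bajmrmi", "bajwk", "bajxyqig"
Leaf count: 9

9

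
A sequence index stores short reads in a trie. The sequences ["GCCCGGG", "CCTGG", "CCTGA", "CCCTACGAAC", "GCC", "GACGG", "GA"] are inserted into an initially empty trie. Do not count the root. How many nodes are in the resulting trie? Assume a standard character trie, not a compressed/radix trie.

25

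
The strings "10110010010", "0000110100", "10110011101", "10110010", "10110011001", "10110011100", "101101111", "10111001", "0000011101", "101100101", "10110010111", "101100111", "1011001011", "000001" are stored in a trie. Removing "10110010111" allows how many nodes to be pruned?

1

A node on "10110010111"'s path can go only if nothing else ends at it or branches off below it.
The suffix "1" (1 node) is used only by "10110010111"; "1011001011" is itself a stored word, so pruning stops there.
Nodes removed: 1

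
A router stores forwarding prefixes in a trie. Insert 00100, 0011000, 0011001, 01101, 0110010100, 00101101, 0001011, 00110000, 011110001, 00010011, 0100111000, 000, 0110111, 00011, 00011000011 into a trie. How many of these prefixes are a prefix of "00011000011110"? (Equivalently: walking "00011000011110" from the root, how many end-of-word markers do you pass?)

3

Walk "00011000011110" from the root; an end-of-word marker is hit whenever a stored word is a prefix of "00011000011110".
Prefixes of the query that are stored words: "000", "00011", "00011000011"
Count: 3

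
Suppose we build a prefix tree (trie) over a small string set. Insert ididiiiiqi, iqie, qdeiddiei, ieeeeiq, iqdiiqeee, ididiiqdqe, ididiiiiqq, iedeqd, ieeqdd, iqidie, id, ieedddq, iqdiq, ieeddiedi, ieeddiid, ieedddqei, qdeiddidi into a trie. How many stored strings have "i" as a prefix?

15

Traverse to the node for "i", then collect every word in that subtree.
Words under "i": id, ididiiiiqi, ididiiiiqq, ididiiqdqe, iedeqd, ieedddq, ieedddqei, ieeddiedi, ieeddiid, ieeeeiq, ieeqdd, iqdiiqeee, iqdiq, iqidie, iqie
Count: 15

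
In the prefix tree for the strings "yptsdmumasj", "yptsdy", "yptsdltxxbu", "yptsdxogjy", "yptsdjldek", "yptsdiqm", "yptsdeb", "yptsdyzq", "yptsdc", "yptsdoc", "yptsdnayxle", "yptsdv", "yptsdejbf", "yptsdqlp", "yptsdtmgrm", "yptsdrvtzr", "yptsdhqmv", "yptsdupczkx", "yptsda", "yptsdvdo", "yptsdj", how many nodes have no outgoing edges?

18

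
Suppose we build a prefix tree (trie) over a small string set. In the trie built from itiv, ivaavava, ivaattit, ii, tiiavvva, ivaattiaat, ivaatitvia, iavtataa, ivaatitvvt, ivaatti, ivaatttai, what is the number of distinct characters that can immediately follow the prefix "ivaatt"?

2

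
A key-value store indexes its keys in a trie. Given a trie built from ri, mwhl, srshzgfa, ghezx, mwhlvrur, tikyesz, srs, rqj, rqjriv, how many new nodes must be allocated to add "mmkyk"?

4

Walking "mmkyk" from the root, the first 1 characters ("m") follow existing edges; "m" is the first miss.
New nodes needed: |"mmkyk"| − 1 = 5 − 1 = 4.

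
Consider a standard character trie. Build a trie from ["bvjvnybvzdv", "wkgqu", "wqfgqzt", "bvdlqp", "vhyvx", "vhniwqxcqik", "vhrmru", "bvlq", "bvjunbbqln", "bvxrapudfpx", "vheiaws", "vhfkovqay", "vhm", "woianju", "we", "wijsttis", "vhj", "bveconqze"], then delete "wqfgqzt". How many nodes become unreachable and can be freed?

6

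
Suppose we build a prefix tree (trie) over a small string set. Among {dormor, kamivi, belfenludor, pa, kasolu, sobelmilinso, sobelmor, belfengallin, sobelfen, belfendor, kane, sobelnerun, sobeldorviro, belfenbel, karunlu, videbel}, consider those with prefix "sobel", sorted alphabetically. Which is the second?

sobelfen

DFS of the "sobel" subtree visits, in order: "sobeldorviro", "sobelfen", "sobelmilinso", "sobelmor", "sobelnerun"
Position 2: sobelfen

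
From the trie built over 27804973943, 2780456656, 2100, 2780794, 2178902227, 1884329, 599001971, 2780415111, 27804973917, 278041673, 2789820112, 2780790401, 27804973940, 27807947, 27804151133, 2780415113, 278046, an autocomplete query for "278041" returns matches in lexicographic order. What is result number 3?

27804151133

Words with prefix "278041", in lexicographic order: "2780415111", "2780415113", "27804151133", "278041673"
Position 3: 27804151133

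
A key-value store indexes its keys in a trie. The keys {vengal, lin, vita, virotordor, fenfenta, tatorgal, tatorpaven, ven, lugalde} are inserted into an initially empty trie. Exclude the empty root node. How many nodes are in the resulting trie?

Trace insertions, counting only characters that open a new branch:
  "vengal" → 6 new (v, e, n, g, a, l)
  "lin" → 3 new (l, i, n)
  "vita" → prefix "v" already present; 3 new (i, t, a)
  "virotordor" → prefix "vi" already present; 8 new (r, o, t, o, r, d, o, r)
  "fenfenta" → 8 new (f, e, n, f, e, n, t, a)
  "tatorgal" → 8 new (t, a, t, o, r, g, a, l)
  "tatorpaven" → prefix "tator" already present; 5 new (p, a, v, e, n)
  "ven" → prefix "ven" already present; 0 new (none)
  "lugalde" → prefix "l" already present; 6 new (u, g, a, l, d, e)
Total nodes = 6 + 3 + 3 + 8 + 8 + 8 + 5 + 0 + 6 = 47

47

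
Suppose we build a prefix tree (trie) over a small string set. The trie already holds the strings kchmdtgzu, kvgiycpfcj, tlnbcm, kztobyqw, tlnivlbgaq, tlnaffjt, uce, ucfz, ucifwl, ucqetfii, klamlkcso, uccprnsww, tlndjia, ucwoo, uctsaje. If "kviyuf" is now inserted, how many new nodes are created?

4

"kv" is already a path in the trie; the remaining "iyuf" must be added.
New nodes needed: |"kviyuf"| − 2 = 6 − 2 = 4.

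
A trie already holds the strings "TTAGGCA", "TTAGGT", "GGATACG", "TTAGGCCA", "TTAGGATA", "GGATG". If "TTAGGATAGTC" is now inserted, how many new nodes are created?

Walking "TTAGGATAGTC" from the root, the first 8 characters ("TTAGGATA") follow existing edges; "G" is the first miss.
So 11 − 8 = 3 new nodes.

3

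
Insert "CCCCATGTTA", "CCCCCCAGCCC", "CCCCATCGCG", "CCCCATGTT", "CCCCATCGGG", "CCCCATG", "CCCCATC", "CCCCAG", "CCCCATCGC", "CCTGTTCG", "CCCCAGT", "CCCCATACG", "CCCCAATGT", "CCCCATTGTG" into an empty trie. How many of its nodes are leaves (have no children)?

9

Leaves are exactly the stored words that no other stored word extends.
Those words: "CCCCAATGT", "CCCCAGT", "CCCCATACG", "CCCCATCGCG", "CCCCATCGGG", "CCCCATGTTA", "CCCCATTGTG", "CCCCCCAGCCC", "CCTGTTCG"
Leaf count: 9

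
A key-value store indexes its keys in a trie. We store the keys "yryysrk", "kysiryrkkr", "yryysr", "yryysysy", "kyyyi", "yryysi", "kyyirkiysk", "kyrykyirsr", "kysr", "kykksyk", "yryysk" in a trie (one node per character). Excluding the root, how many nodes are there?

46

Trace insertions, counting only characters that open a new branch:
  "yryysrk" → 7 new (y, r, y, y, s, r, k)
  "kysiryrkkr" → 10 new (k, y, s, i, r, y, r, k, k, r)
  "yryysr" → prefix "yryysr" already present; 0 new (none)
  "yryysysy" → prefix "yryys" already present; 3 new (y, s, y)
  "kyyyi" → prefix "ky" already present; 3 new (y, y, i)
  "yryysi" → prefix "yryys" already present; 1 new (i)
  "kyyirkiysk" → prefix "kyy" already present; 7 new (i, r, k, i, y, s, k)
  "kyrykyirsr" → prefix "ky" already present; 8 new (r, y, k, y, i, r, s, r)
  "kysr" → prefix "kys" already present; 1 new (r)
  "kykksyk" → prefix "ky" already present; 5 new (k, k, s, y, k)
  "yryysk" → prefix "yryys" already present; 1 new (k)
Total nodes = 7 + 10 + 0 + 3 + 3 + 1 + 7 + 8 + 1 + 5 + 1 = 46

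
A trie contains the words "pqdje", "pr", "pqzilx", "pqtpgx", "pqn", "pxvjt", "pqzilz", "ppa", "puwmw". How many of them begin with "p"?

Walk to "p"; the words in its subtree are exactly those with that prefix.
Matches: "ppa", "pqdje", "pqn", "pqtpgx", "pqzilx", "pqzilz", "pr", "puwmw", "pxvjt"
Count: 9

9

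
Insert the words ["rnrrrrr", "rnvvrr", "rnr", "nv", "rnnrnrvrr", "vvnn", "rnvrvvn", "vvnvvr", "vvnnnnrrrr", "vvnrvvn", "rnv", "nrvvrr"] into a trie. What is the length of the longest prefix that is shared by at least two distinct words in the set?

4

The deepest shared node is where two words last agree before diverging.
e.g. "vvnn" and "vvnnnnrrrr" share the prefix "vvnn" of length 4; no pair shares a longer one.
Longest shared-prefix length: 4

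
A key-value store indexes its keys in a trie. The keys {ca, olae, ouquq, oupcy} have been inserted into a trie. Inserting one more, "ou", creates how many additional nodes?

Every character of "ou" already lies on an existing path (it is a prefix of some stored word).
No new nodes are needed: 0.

0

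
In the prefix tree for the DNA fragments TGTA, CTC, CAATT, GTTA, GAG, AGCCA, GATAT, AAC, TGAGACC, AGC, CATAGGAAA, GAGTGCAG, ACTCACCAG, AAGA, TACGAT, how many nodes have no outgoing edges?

A leaf is a node with no children — equivalently, the end of a word that is not a proper prefix of any other stored word.
Those words: "AAC", "AAGA", "ACTCACCAG", "AGCCA", "CAATT", "CATAGGAAA", "CTC", "GAGTGCAG", "GATAT", "GTTA", "TACGAT", "TGAGACC", "TGTA"
Leaf count: 13

13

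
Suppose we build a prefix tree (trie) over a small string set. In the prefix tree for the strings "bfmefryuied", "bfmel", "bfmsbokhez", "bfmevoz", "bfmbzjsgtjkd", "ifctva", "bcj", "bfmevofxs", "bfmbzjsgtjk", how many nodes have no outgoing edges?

8

Leaves are exactly the stored words that no other stored word extends.
Those words: "bcj", "bfmbzjsgtjkd", "bfmefryuied", "bfmel", "bfmevofxs", "bfmevoz", "bfmsbokhez", "ifctva"
Leaf count: 8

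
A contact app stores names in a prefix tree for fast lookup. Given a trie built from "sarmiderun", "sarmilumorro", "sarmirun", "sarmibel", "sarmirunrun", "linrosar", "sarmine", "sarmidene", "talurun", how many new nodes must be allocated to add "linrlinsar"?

6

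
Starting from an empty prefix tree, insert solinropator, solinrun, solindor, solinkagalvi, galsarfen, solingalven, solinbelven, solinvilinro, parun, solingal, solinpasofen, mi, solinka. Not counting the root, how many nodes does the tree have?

66

Trace insertions, counting only characters that open a new branch:
  "solinropator" → 12 new (s, o, l, i, n, r, o, p, a, t, o, r)
  "solinrun" → prefix "solinr" already present; 2 new (u, n)
  "solindor" → prefix "solin" already present; 3 new (d, o, r)
  "solinkagalvi" → prefix "solin" already present; 7 new (k, a, g, a, l, v, i)
  "galsarfen" → 9 new (g, a, l, s, a, r, f, e, n)
  "solingalven" → prefix "solin" already present; 6 new (g, a, l, v, e, n)
  "solinbelven" → prefix "solin" already present; 6 new (b, e, l, v, e, n)
  "solinvilinro" → prefix "solin" already present; 7 new (v, i, l, i, n, r, o)
  "parun" → 5 new (p, a, r, u, n)
  "solingal" → prefix "solingal" already present; 0 new (none)
  "solinpasofen" → prefix "solin" already present; 7 new (p, a, s, o, f, e, n)
  "mi" → 2 new (m, i)
  "solinka" → prefix "solinka" already present; 0 new (none)
Total nodes = 12 + 2 + 3 + 7 + 9 + 6 + 6 + 7 + 5 + 0 + 7 + 2 + 0 = 66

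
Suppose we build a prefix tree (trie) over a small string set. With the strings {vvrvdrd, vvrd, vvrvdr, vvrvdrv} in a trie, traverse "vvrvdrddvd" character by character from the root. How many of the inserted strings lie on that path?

2

Walk "vvrvdrddvd" from the root; an end-of-word marker is hit whenever a stored word is a prefix of "vvrvdrddvd".
Prefixes of the query that are stored words: "vvrvdr", "vvrvdrd"
Count: 2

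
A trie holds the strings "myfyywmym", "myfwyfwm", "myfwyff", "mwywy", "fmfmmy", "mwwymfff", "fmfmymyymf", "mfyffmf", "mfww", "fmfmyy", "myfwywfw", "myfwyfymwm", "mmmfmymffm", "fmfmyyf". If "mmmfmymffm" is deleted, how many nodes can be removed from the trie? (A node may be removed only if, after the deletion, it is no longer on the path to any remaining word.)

Walk "mmmfmymffm" from the leaf back toward the root, removing each node that no remaining word uses.
The suffix "mmfmymffm" (9 nodes) is used only by "mmmfmymffm"; the node for "m" still has the child "y", so pruning stops there.
Nodes removed: 9

9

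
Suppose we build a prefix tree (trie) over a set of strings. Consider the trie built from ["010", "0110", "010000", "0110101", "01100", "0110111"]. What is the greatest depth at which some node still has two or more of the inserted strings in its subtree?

5

The deepest shared node is where two words last agree before diverging.
e.g. "0110101" and "0110111" share the prefix "01101" of length 5; no pair shares a longer one.
Longest shared-prefix length: 5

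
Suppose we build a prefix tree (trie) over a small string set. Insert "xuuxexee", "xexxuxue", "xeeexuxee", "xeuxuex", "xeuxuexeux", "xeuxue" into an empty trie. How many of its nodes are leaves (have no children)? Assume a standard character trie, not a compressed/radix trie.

4

A leaf is a node with no children — equivalently, the end of a word that is not a proper prefix of any other stored word.
Those words: "xeeexuxee", "xeuxuexeux", "xexxuxue", "xuuxexee"
Leaf count: 4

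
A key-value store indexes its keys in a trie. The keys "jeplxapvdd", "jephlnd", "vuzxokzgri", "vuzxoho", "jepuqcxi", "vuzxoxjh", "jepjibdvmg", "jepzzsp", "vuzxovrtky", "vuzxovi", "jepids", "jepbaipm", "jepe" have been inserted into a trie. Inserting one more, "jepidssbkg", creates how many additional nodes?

4

Walking "jepidssbkg" from the root, the first 6 characters ("jepids") follow existing edges; "s" is the first miss.
So 10 − 6 = 4 new nodes.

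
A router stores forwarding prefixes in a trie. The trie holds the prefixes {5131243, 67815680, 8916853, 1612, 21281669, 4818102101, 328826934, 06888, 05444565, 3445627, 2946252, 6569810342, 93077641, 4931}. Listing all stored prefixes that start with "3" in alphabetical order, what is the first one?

Filter for "3…" and sort: "328826934", "3445627"
Position 1: 328826934

328826934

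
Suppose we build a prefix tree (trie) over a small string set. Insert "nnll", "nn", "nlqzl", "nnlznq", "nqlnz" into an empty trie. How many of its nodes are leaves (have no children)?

4

Leaves are exactly the stored words that no other stored word extends.
Those words: "nlqzl", "nnll", "nnlznq", "nqlnz"
Leaf count: 4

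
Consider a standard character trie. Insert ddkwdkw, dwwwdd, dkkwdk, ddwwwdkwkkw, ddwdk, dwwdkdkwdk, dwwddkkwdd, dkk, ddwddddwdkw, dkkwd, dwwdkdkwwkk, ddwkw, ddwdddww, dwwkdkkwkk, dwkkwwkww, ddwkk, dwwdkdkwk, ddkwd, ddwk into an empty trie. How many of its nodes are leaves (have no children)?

A leaf is a node with no children — equivalently, the end of a word that is not a proper prefix of any other stored word.
Those words: "ddkwdkw", "ddwddddwdkw", "ddwdddww", "ddwdk", "ddwkk", "ddwkw", "ddwwwdkwkkw", "dkkwdk", "dwkkwwkww", "dwwddkkwdd", "dwwdkdkwdk", "dwwdkdkwk", "dwwdkdkwwkk", "dwwkdkkwkk", "dwwwdd"
Leaf count: 15

15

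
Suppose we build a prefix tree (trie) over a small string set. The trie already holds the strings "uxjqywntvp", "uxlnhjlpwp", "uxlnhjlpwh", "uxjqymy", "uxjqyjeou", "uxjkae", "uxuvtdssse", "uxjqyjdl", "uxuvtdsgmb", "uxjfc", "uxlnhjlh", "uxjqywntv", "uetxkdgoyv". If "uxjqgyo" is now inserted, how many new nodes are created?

3

"uxjq" is already a path in the trie; the remaining "gyo" must be added.
Each of the 3 remaining characters creates one node.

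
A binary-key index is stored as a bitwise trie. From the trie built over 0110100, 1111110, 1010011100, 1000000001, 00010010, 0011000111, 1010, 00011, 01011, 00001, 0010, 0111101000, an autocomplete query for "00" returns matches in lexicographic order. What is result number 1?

00001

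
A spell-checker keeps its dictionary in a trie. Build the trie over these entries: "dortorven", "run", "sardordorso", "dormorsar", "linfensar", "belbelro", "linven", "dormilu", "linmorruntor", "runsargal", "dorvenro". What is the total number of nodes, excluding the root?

72

Trace insertions, counting only characters that open a new branch:
  "dortorven" → 9 new (d, o, r, t, o, r, v, e, n)
  "run" → 3 new (r, u, n)
  "sardordorso" → 11 new (s, a, r, d, o, r, d, o, r, s, o)
  "dormorsar" → prefix "dor" already present; 6 new (m, o, r, s, a, r)
  "linfensar" → 9 new (l, i, n, f, e, n, s, a, r)
  "belbelro" → 8 new (b, e, l, b, e, l, r, o)
  "linven" → prefix "lin" already present; 3 new (v, e, n)
  "dormilu" → prefix "dorm" already present; 3 new (i, l, u)
  "linmorruntor" → prefix "lin" already present; 9 new (m, o, r, r, u, n, t, o, r)
  "runsargal" → prefix "run" already present; 6 new (s, a, r, g, a, l)
  "dorvenro" → prefix "dor" already present; 5 new (v, e, n, r, o)
Total nodes = 9 + 3 + 11 + 6 + 9 + 8 + 3 + 3 + 9 + 6 + 5 = 72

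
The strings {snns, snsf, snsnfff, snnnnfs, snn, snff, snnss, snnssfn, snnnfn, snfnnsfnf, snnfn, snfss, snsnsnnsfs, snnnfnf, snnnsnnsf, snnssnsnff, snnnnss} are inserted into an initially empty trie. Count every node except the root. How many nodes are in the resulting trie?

Count nodes per top-level branch (shared prefixes stored once):
  's'-branch (snff, snfnnsfnf, snfss, snn, snnfn, snnnfn, snnnfnf, snnnnfs, snnnnss, snnnsnnsf, snns, snnss, snnssfn, snnssnsnff, snsf, snsnfff, snsnsnnsfs): 50 nodes
Sum: 50

50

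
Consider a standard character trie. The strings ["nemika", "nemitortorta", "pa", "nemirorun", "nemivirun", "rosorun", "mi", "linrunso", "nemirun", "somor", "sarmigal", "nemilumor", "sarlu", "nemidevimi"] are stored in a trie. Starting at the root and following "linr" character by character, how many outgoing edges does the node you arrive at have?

Walk "linr" from the root, arriving at one node.
Characters that immediately follow "linr" among the stored strings: {u}.
That node has 1 child edge.

1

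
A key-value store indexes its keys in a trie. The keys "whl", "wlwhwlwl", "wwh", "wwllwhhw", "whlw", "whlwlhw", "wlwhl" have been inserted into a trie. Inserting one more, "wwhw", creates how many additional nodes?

1

The longest prefix of "wwhw" already in the trie is "wwh" (length 3).
So 4 − 3 = 1 new nodes.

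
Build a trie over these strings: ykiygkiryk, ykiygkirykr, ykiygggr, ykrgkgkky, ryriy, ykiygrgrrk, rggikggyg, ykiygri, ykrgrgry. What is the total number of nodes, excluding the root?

44

For each word, the new-node count is its length minus the longest prefix already in the trie:
  "ykiygkiryk" → 10 new (y, k, i, y, g, k, i, r, y, k)
  "ykiygkirykr" → prefix "ykiygkiryk" already present; 1 new (r)
  "ykiygggr" → prefix "ykiyg" already present; 3 new (g, g, r)
  "ykrgkgkky" → prefix "yk" already present; 7 new (r, g, k, g, k, k, y)
  "ryriy" → 5 new (r, y, r, i, y)
  "ykiygrgrrk" → prefix "ykiyg" already present; 5 new (r, g, r, r, k)
  "rggikggyg" → prefix "r" already present; 8 new (g, g, i, k, g, g, y, g)
  "ykiygri" → prefix "ykiygr" already present; 1 new (i)
  "ykrgrgry" → prefix "ykrg" already present; 4 new (r, g, r, y)
Total nodes = 10 + 1 + 3 + 7 + 5 + 5 + 8 + 1 + 4 = 44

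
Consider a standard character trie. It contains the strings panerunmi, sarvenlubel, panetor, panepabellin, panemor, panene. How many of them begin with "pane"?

Filter for entries beginning with "pane":
Matches: "panemor", "panene", "panepabellin", "panerunmi", "panetor"
Count: 5

5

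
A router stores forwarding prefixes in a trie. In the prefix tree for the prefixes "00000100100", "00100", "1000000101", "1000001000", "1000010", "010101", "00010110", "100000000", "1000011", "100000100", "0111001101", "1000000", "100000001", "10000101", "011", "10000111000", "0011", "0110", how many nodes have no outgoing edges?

Leaves are exactly the stored words that no other stored word extends.
Those words: "00000100100", "00010110", "00100", "0011", "010101", "0110", "0111001101", "100000000", "100000001", "1000000101", "1000001000", "10000101", "10000111000"
Leaf count: 13

13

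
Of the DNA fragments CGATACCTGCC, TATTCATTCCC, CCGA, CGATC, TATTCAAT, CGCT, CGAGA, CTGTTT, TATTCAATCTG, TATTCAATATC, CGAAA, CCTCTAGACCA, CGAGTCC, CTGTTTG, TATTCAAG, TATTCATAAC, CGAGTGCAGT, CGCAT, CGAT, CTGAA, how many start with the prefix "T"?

6

Traverse to the node for "T", then collect every word in that subtree.
Matches: "TATTCAAG", "TATTCAAT", "TATTCAATATC", "TATTCAATCTG", "TATTCATAAC", "TATTCATTCCC"
Count: 6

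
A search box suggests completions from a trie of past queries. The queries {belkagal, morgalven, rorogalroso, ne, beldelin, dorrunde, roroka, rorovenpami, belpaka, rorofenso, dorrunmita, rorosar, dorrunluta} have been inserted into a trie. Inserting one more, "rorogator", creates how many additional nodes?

"roroga" is already a path in the trie; the remaining "tor" must be added.
New nodes needed: |"rorogator"| − 6 = 9 − 6 = 3.

3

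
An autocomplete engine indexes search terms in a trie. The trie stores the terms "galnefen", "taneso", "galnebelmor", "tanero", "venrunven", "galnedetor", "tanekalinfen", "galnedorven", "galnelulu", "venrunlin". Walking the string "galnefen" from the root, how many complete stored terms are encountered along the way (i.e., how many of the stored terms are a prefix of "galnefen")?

1

Walk "galnefen" from the root; an end-of-word marker is hit whenever a stored word is a prefix of "galnefen".
Prefixes of the query that are stored words: "galnefen"
Count: 1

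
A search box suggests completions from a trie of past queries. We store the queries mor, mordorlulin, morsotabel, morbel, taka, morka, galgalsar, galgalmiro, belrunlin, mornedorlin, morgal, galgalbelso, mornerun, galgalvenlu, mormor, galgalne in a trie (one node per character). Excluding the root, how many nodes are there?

For each word, the new-node count is its length minus the longest prefix already in the trie:
  "mor" → 3 new (m, o, r)
  "mordorlulin" → prefix "mor" already present; 8 new (d, o, r, l, u, l, i, n)
  "morsotabel" → prefix "mor" already present; 7 new (s, o, t, a, b, e, l)
  "morbel" → prefix "mor" already present; 3 new (b, e, l)
  "taka" → 4 new (t, a, k, a)
  "morka" → prefix "mor" already present; 2 new (k, a)
  "galgalsar" → 9 new (g, a, l, g, a, l, s, a, r)
  "galgalmiro" → prefix "galgal" already present; 4 new (m, i, r, o)
  "belrunlin" → 9 new (b, e, l, r, u, n, l, i, n)
  "mornedorlin" → prefix "mor" already present; 8 new (n, e, d, o, r, l, i, n)
  "morgal" → prefix "mor" already present; 3 new (g, a, l)
  "galgalbelso" → prefix "galgal" already present; 5 new (b, e, l, s, o)
  "mornerun" → prefix "morne" already present; 3 new (r, u, n)
  "galgalvenlu" → prefix "galgal" already present; 5 new (v, e, n, l, u)
  "mormor" → prefix "mor" already present; 3 new (m, o, r)
  "galgalne" → prefix "galgal" already present; 2 new (n, e)
Total nodes = 3 + 8 + 7 + 3 + 4 + 2 + 9 + 4 + 9 + 8 + 3 + 5 + 3 + 5 + 3 + 2 = 78

78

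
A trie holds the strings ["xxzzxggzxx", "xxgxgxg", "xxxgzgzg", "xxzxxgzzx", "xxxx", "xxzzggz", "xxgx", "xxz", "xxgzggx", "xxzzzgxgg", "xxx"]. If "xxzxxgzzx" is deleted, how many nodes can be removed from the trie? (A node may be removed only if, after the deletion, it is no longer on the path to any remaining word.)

6

Walk "xxzxxgzzx" from the leaf back toward the root, removing each node that no remaining word uses.
The suffix "xxgzzx" (6 nodes) is used only by "xxzxxgzzx"; the node for "xxz" still has the child "z", so pruning stops there.
Nodes removed: 6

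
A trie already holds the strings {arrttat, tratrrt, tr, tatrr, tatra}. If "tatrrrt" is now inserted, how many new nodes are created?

2

The longest prefix of "tatrrrt" already in the trie is "tatrr" (length 5).
Each of the 2 remaining characters creates one node.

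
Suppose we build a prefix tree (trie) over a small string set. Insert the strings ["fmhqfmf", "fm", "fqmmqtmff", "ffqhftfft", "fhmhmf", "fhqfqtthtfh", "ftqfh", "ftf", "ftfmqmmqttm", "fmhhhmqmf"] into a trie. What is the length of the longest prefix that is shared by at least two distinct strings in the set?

3

Look for the deepest trie node that still has at least two words in its subtree.
e.g. "fmhhhmqmf" and "fmhqfmf" share the prefix "fmh" of length 3; no pair shares a longer one.
Longest shared-prefix length: 3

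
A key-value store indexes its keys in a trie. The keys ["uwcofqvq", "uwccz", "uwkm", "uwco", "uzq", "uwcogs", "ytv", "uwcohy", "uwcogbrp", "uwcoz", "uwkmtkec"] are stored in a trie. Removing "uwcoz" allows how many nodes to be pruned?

1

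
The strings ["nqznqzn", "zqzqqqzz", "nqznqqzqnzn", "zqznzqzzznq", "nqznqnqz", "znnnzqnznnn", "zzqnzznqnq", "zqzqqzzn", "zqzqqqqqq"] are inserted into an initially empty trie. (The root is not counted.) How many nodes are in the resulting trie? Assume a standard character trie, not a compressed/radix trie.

Insert word by word; a character creates a node only if that edge doesn't already exist:
  "nqznqzn" → 7 new (n, q, z, n, q, z, n)
  "zqzqqqzz" → 8 new (z, q, z, q, q, q, z, z)
  "nqznqqzqnzn" → prefix "nqznq" already present; 6 new (q, z, q, n, z, n)
  "zqznzqzzznq" → prefix "zqz" already present; 8 new (n, z, q, z, z, z, n, q)
  "nqznqnqz" → prefix "nqznq" already present; 3 new (n, q, z)
  "znnnzqnznnn" → prefix "z" already present; 10 new (n, n, n, z, q, n, z, n, n, n)
  "zzqnzznqnq" → prefix "z" already present; 9 new (z, q, n, z, z, n, q, n, q)
  "zqzqqzzn" → prefix "zqzqq" already present; 3 new (z, z, n)
  "zqzqqqqqq" → prefix "zqzqqq" already present; 3 new (q, q, q)
Total nodes = 7 + 8 + 6 + 8 + 3 + 10 + 9 + 3 + 3 = 57

57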